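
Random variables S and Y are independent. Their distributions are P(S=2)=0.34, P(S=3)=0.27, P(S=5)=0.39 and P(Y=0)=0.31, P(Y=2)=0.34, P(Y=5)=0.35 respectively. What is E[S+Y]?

5.87

E[S+Y] = Σ_s Σ_y (s+y) · P(S=s)P(Y=y)
 = 2·0.1054 + 4·0.1156 + 7·0.119 + 3·0.0837 + 5·0.0918 + 8·0.0945 + 5·0.1209 + 7·0.1326 + 10·0.1365
 = 0.2108 + 0.4624 + 0.833 + 0.2511 + 0.459 + 0.756 + 0.6045 + 0.9282 + 1.365
 = 5.87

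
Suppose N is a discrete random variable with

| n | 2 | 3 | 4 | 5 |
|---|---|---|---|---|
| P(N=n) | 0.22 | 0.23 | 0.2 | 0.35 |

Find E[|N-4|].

E[|N-4|] = Σ |n-4|·P(N=n)
 = 2·0.22 + 1·0.23 + 0·0.2 + 1·0.35
 = 0.44 + 0.23 + 0 + 0.35
 = 1.02

1.02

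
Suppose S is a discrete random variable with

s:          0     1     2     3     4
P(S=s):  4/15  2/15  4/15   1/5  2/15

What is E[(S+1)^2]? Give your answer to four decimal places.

E[(S+1)^2] = Σ (s+1)^2·P(S=s)
 = 1·4/15 + 4·2/15 + 9·4/15 + 16·1/5 + 25·2/15
 = 4/15 + 8/15 + 12/5 + 16/5 + 10/3
 = 146/15

9.7333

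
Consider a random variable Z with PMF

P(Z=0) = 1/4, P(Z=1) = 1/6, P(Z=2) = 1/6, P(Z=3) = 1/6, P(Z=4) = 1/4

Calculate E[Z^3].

22

E[Z^3] = Σ z^3·P(Z=z)
 = 0·1/4 + 1·1/6 + 8·1/6 + 27·1/6 + 64·1/4
 = 0 + 1/6 + 4/3 + 9/2 + 16
 = 22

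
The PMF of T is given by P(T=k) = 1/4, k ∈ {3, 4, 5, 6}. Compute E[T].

E[T] = Σ t·P(T=t)
 = 3·1/4 + 4·1/4 + 5·1/4 + 6·1/4
 = 3/4 + 1 + 5/4 + 3/2
 = 9/2

4.5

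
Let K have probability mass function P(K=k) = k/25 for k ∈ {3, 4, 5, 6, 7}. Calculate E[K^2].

31

E[K^2] = Σ k^2·P(K=k)
 = 9·3/25 + 16·4/25 + 25·1/5 + 36·6/25 + 49·7/25
 = 27/25 + 64/25 + 5 + 216/25 + 343/25
 = 31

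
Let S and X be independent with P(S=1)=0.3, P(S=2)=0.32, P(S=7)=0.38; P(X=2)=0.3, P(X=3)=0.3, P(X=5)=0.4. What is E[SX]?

E[SX] = Σ_s Σ_x sx · P(S=s)P(X=x)
 = 2·0.09 + 3·0.09 + 5·0.12 + 4·0.096 + 6·0.096 + 10·0.128 + 14·0.114 + 21·0.114 + 35·0.152
 = 0.18 + 0.27 + 0.6 + 0.384 + 0.576 + 1.28 + 1.596 + 2.394 + 5.32
 = 12.6

12.6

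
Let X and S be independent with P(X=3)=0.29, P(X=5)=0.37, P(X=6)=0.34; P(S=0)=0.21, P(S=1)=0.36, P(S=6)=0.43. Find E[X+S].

7.7

E[X+S] = Σ_x Σ_s (x+s) · P(X=x)P(S=s)
 = 3·0.0609 + 4·0.1044 + 9·0.1247 + 5·0.0777 + 6·0.1332 + 11·0.1591 + 6·0.0714 + 7·0.1224 + 12·0.1462
 = 0.1827 + 0.4176 + 1.1223 + 0.3885 + 0.7992 + 1.7501 + 0.4284 + 0.8568 + 1.7544
 = 7.7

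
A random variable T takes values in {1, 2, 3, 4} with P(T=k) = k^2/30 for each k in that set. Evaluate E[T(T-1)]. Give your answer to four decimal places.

E[T(T-1)] = Σ t(t-1)·P(T=t)
 = 0·1/30 + 2·2/15 + 6·3/10 + 12·8/15
 = 0 + 4/15 + 9/5 + 32/5
 = 127/15

8.4667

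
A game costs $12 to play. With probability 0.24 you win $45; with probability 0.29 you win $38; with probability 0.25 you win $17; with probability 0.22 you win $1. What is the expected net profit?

E[payout] = 45·0.24 + 38·0.29 + 17·0.25 + 1·0.22
 = 10.8 + 11.02 + 4.25 + 0.22
 = 26.29
Net = 26.29 - 12 = 14.29

14.29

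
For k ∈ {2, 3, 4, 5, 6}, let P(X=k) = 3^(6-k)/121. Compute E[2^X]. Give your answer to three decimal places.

E[2^X] = Σ 2^x·P(X=x)
 = 4·81/121 + 8·27/121 + 16·9/121 + 32·3/121 + 64·1/121
 = 324/121 + 216/121 + 144/121 + 96/121 + 64/121
 = 844/121

6.975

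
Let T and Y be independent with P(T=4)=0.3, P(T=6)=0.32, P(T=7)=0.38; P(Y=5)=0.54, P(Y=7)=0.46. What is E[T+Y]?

11.7

E[T+Y] = Σ_t Σ_y (t+y) · P(T=t)P(Y=y)
 = 9·0.162 + 11·0.138 + 11·0.1728 + 13·0.1472 + 12·0.2052 + 14·0.1748
 = 1.458 + 1.518 + 1.9008 + 1.9136 + 2.4624 + 2.4472
 = 11.7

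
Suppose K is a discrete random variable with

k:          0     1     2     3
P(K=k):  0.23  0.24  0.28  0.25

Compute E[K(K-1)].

2.06

E[K(K-1)] = Σ k(k-1)·P(K=k)
 = 0·0.23 + 0·0.24 + 2·0.28 + 6·0.25
 = 0 + 0 + 0.56 + 1.5
 = 2.06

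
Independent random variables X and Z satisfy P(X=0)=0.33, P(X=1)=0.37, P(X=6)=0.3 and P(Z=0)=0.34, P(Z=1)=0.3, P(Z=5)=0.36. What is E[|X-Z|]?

E[|X-Z|] = Σ_x Σ_z |x-z| · P(X=x)P(Z=z)
 = 0·0.1122 + 1·0.099 + 5·0.1188 + 1·0.1258 + 0·0.111 + 4·0.1332 + 6·0.102 + 5·0.09 + 1·0.108
 = 0 + 0.099 + 0.594 + 0.1258 + 0 + 0.5328 + 0.612 + 0.45 + 0.108
 = 2.5216

2.5216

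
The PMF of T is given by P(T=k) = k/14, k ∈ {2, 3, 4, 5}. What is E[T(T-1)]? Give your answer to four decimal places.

12.1429

E[T(T-1)] = Σ t(t-1)·P(T=t)
 = 2·1/7 + 6·3/14 + 12·2/7 + 20·5/14
 = 2/7 + 9/7 + 24/7 + 50/7
 = 85/7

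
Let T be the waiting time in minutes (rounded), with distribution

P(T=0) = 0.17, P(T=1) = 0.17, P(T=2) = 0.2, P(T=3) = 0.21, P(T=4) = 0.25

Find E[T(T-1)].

4.66

E[T(T-1)] = Σ t(t-1)·P(T=t)
 = 0·0.17 + 0·0.17 + 2·0.2 + 6·0.21 + 12·0.25
 = 0 + 0 + 0.4 + 1.26 + 3
 = 4.66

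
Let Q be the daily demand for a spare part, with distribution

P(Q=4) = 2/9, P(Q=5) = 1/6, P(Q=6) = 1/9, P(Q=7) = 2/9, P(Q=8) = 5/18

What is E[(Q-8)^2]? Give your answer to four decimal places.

5.7222

E[(Q-8)^2] = Σ (q-8)^2·P(Q=q)
 = 16·2/9 + 9·1/6 + 4·1/9 + 1·2/9 + 0·5/18
 = 32/9 + 3/2 + 4/9 + 2/9 + 0
 = 103/18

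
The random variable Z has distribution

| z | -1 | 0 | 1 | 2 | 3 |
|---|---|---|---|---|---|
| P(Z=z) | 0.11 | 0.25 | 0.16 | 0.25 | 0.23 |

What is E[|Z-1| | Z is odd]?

1.36

P(Z is odd) = 0.11 + 0.16 + 0.23 = 0.5.
E[|Z-1| | Z is odd] = [2·0.11 + 0·0.16 + 2·0.23] / 0.5
 = 0.68 / 0.5
 = 34/25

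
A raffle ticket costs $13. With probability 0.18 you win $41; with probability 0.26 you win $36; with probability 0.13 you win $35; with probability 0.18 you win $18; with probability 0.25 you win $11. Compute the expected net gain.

E[payout] = 41·0.18 + 36·0.26 + 35·0.13 + 18·0.18 + 11·0.25
 = 7.38 + 9.36 + 4.55 + 3.24 + 2.75
 = 27.28
Net = 27.28 - 13 = 14.28

14.28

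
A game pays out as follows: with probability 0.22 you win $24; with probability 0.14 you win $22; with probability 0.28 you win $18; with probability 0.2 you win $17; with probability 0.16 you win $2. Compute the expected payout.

17.12

E[payout] = 24·0.22 + 22·0.14 + 18·0.28 + 17·0.2 + 2·0.16
 = 5.28 + 3.08 + 5.04 + 3.4 + 0.32
 = 17.12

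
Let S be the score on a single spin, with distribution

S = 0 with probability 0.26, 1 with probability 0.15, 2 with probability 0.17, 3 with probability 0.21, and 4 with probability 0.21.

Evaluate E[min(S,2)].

E[min(S,2)] = Σ min(s,2)·P(S=s)
 = 0·0.26 + 1·0.15 + 2·0.17 + 2·0.21 + 2·0.21
 = 0 + 0.15 + 0.34 + 0.42 + 0.42
 = 1.33

1.33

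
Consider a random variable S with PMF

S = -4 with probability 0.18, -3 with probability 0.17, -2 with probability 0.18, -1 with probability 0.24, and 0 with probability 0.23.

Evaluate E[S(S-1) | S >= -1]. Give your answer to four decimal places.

1.0213

P(S >= -1) = 0.24 + 0.23 = 0.47.
E[S(S-1) | S >= -1] = [2·0.24 + 0·0.23] / 0.47
 = 0.48 / 0.47
 = 48/47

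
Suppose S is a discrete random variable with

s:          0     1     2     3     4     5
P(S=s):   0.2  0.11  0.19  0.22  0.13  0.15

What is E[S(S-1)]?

6.26

E[S(S-1)] = Σ s(s-1)·P(S=s)
 = 0·0.2 + 0·0.11 + 2·0.19 + 6·0.22 + 12·0.13 + 20·0.15
 = 0 + 0 + 0.38 + 1.32 + 1.56 + 3
 = 6.26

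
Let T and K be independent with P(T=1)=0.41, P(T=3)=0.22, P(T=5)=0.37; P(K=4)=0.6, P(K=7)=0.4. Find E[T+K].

E[T+K] = Σ_t Σ_k (t+k) · P(T=t)P(K=k)
 = 5·0.246 + 8·0.164 + 7·0.132 + 10·0.088 + 9·0.222 + 12·0.148
 = 1.23 + 1.312 + 0.924 + 0.88 + 1.998 + 1.776
 = 8.12

8.12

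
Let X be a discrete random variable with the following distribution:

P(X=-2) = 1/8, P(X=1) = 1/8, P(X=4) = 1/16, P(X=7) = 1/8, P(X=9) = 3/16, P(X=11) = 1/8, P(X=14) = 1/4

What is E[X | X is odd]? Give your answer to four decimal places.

7.2222

P(X is odd) = 1/8 + 1/8 + 3/16 + 1/8 = 9/16.
E[X | X is odd] = [1·1/8 + 7·1/8 + 9·3/16 + 11·1/8] / (9/16)
 = 65/16 / (9/16)
 = 65/9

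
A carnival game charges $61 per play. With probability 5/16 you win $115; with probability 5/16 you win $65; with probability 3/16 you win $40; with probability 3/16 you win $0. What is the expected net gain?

E[payout] = 115·5/16 + 65·5/16 + 40·3/16 + 0·3/16
 = 575/16 + 325/16 + 15/2 + 0
 = 255/4
Net = 255/4 - 61 = 11/4

2.75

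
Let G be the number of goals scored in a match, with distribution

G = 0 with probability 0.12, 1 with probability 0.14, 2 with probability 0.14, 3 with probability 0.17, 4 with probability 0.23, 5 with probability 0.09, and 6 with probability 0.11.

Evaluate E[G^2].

12.12

E[G^2] = Σ g^2·P(G=g)
 = 0·0.12 + 1·0.14 + 4·0.14 + 9·0.17 + 16·0.23 + 25·0.09 + 36·0.11
 = 0 + 0.14 + 0.56 + 1.53 + 3.68 + 2.25 + 3.96
 = 12.12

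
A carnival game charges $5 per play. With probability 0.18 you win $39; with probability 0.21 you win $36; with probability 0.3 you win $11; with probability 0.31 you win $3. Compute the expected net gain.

13.81

E[payout] = 39·0.18 + 36·0.21 + 11·0.3 + 3·0.31
 = 7.02 + 7.56 + 3.3 + 0.93
 = 18.81
Net = 18.81 - 5 = 13.81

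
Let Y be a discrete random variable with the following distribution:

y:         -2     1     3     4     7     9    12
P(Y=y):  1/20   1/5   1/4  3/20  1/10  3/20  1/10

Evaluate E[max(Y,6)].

7.15

E[max(Y,6)] = Σ max(y,6)·P(Y=y)
 = 6·1/20 + 6·1/5 + 6·1/4 + 6·3/20 + 7·1/10 + 9·3/20 + 12·1/10
 = 3/10 + 6/5 + 3/2 + 9/10 + 7/10 + 27/20 + 6/5
 = 143/20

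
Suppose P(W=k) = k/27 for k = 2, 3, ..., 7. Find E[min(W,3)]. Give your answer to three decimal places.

2.926

E[min(W,3)] = Σ min(w,3)·P(W=w)
 = 2·2/27 + 3·1/9 + 3·4/27 + 3·5/27 + 3·2/9 + 3·7/27
 = 4/27 + 1/3 + 4/9 + 5/9 + 2/3 + 7/9
 = 79/27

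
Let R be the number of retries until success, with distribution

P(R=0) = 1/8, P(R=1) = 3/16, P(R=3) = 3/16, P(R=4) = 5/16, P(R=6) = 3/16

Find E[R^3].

65.75

E[R^3] = Σ r^3·P(R=r)
 = 0·1/8 + 1·3/16 + 27·3/16 + 64·5/16 + 216·3/16
 = 0 + 3/16 + 81/16 + 20 + 81/2
 = 263/4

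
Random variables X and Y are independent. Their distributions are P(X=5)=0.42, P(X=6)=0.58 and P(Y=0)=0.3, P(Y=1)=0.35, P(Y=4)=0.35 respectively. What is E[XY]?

9.765

E[XY] = Σ_x Σ_y xy · P(X=x)P(Y=y)
 = 0·0.126 + 5·0.147 + 20·0.147 + 0·0.174 + 6·0.203 + 24·0.203
 = 0 + 0.735 + 2.94 + 0 + 1.218 + 4.872
 = 9.765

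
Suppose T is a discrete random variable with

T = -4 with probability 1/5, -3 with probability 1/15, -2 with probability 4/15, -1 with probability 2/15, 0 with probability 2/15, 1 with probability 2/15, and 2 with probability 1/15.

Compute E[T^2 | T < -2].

14.25

P(T < -2) = 1/5 + 1/15 = 4/15.
E[T^2 | T < -2] = [16·1/5 + 9·1/15] / (4/15)
 = 19/5 / (4/15)
 = 57/4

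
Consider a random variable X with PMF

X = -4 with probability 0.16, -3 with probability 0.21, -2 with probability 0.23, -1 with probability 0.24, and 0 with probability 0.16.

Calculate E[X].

-1.97

E[X] = Σ x·P(X=x)
 = (-4)·0.16 + (-3)·0.21 + (-2)·0.23 + (-1)·0.24 + 0·0.16
 = (-0.64) + (-0.63) + (-0.46) + (-0.24) + 0
 = -1.97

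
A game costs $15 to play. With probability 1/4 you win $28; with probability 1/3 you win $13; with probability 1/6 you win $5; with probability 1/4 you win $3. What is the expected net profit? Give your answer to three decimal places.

E[payout] = 28·1/4 + 13·1/3 + 5·1/6 + 3·1/4
 = 7 + 13/3 + 5/6 + 3/4
 = 155/12
Net = 155/12 - 15 = -25/12

-2.083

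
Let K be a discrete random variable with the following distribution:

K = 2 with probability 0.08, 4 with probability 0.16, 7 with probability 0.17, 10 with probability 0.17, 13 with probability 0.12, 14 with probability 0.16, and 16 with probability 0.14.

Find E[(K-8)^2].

E[(K-8)^2] = Σ (k-8)^2·P(K=k)
 = 36·0.08 + 16·0.16 + 1·0.17 + 4·0.17 + 25·0.12 + 36·0.16 + 64·0.14
 = 2.88 + 2.56 + 0.17 + 0.68 + 3 + 5.76 + 8.96
 = 24.01

24.01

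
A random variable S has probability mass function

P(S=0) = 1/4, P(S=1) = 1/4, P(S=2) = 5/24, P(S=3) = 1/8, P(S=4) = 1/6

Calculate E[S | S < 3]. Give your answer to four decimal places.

0.9412

P(S < 3) = 1/4 + 1/4 + 5/24 = 17/24.
E[S | S < 3] = [0·1/4 + 1·1/4 + 2·5/24] / (17/24)
 = 2/3 / (17/24)
 = 16/17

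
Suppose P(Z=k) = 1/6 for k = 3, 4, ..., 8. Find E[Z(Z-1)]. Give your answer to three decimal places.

27.667

E[Z(Z-1)] = Σ z(z-1)·P(Z=z)
 = 6·1/6 + 12·1/6 + 20·1/6 + 30·1/6 + 42·1/6 + 56·1/6
 = 1 + 2 + 10/3 + 5 + 7 + 28/3
 = 83/3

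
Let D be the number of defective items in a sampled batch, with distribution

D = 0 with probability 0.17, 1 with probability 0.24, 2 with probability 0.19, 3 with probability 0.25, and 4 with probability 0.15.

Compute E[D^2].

E[D^2] = Σ d^2·P(D=d)
 = 0·0.17 + 1·0.24 + 4·0.19 + 9·0.25 + 16·0.15
 = 0 + 0.24 + 0.76 + 2.25 + 2.4
 = 5.65

5.65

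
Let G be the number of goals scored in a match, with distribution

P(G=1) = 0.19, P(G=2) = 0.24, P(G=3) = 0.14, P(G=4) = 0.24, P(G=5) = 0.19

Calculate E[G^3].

E[G^3] = Σ g^3·P(G=g)
 = 1·0.19 + 8·0.24 + 27·0.14 + 64·0.24 + 125·0.19
 = 0.19 + 1.92 + 3.78 + 15.36 + 23.75
 = 45

45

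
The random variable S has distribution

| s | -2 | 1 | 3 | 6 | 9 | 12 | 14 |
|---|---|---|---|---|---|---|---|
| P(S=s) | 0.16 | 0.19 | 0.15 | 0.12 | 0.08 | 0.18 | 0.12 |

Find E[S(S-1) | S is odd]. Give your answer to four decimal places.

15.8571

P(S is odd) = 0.19 + 0.15 + 0.08 = 0.42.
E[S(S-1) | S is odd] = [0·0.19 + 6·0.15 + 72·0.08] / 0.42
 = 6.66 / 0.42
 = 111/7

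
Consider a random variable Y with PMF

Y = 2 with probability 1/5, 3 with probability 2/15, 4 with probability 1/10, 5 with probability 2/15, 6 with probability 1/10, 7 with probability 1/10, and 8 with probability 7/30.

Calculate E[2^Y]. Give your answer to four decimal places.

86.6667

E[2^Y] = Σ 2^y·P(Y=y)
 = 4·1/5 + 8·2/15 + 16·1/10 + 32·2/15 + 64·1/10 + 128·1/10 + 256·7/30
 = 4/5 + 16/15 + 8/5 + 64/15 + 32/5 + 64/5 + 896/15
 = 260/3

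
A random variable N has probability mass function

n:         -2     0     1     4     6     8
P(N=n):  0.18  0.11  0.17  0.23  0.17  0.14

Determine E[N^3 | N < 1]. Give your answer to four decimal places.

-4.9655

P(N < 1) = 0.18 + 0.11 = 0.29.
E[N^3 | N < 1] = [(-8)·0.18 + 0·0.11] / 0.29
 = -1.44 / 0.29
 = -144/29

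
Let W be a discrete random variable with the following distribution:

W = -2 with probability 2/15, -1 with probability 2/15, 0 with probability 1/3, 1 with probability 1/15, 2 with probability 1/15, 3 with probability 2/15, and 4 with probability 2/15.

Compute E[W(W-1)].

3.6

E[W(W-1)] = Σ w(w-1)·P(W=w)
 = 6·2/15 + 2·2/15 + 0·1/3 + 0·1/15 + 2·1/15 + 6·2/15 + 12·2/15
 = 4/5 + 4/15 + 0 + 0 + 2/15 + 4/5 + 8/5
 = 18/5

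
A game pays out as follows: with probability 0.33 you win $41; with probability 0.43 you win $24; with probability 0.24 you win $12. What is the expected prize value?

26.73

E[payout] = 41·0.33 + 24·0.43 + 12·0.24
 = 13.53 + 10.32 + 2.88
 = 26.73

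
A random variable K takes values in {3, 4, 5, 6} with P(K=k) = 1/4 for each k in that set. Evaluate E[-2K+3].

E[-2K+3] = Σ (-2k+3)·P(K=k)
 = (-3)·1/4 + (-5)·1/4 + (-7)·1/4 + (-9)·1/4
 = (-3/4) + (-5/4) + (-7/4) + (-9/4)
 = -6

-6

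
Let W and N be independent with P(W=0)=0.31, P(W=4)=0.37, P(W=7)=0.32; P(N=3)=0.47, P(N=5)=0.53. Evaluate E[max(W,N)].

5.1747

E[max(W,N)] = Σ_w Σ_n max(w,n) · P(W=w)P(N=n)
 = 3·0.1457 + 5·0.1643 + 4·0.1739 + 5·0.1961 + 7·0.1504 + 7·0.1696
 = 0.4371 + 0.8215 + 0.6956 + 0.9805 + 1.0528 + 1.1872
 = 5.1747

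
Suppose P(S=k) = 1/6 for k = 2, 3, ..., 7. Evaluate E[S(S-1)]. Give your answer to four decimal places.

E[S(S-1)] = Σ s(s-1)·P(S=s)
 = 2·1/6 + 6·1/6 + 12·1/6 + 20·1/6 + 30·1/6 + 42·1/6
 = 1/3 + 1 + 2 + 10/3 + 5 + 7
 = 56/3

18.6667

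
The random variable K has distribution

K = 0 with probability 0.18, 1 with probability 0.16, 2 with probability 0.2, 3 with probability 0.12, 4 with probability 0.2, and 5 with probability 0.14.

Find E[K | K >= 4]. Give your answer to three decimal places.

4.412

P(K >= 4) = 0.2 + 0.14 = 0.34.
E[K | K >= 4] = [4·0.2 + 5·0.14] / 0.34
 = 1.5 / 0.34
 = 75/17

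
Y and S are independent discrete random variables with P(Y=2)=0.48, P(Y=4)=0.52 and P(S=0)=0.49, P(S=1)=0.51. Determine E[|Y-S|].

E[|Y-S|] = Σ_y Σ_s |y-s| · P(Y=y)P(S=s)
 = 2·0.2352 + 1·0.2448 + 4·0.2548 + 3·0.2652
 = 0.4704 + 0.2448 + 1.0192 + 0.7956
 = 2.53

2.53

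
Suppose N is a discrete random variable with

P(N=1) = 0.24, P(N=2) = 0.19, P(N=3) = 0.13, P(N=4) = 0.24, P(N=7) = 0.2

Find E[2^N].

E[2^N] = Σ 2^n·P(N=n)
 = 2·0.24 + 4·0.19 + 8·0.13 + 16·0.24 + 128·0.2
 = 0.48 + 0.76 + 1.04 + 3.84 + 25.6
 = 31.72

31.72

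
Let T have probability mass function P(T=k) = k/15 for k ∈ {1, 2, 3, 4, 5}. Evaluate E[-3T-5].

-16

E[-3T-5] = Σ (-3t-5)·P(T=t)
 = (-8)·1/15 + (-11)·2/15 + (-14)·1/5 + (-17)·4/15 + (-20)·1/3
 = (-8/15) + (-22/15) + (-14/5) + (-68/15) + (-20/3)
 = -16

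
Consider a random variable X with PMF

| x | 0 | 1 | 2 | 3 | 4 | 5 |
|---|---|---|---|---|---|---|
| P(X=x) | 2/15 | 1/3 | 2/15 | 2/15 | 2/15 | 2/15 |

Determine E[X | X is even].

P(X is even) = 2/15 + 2/15 + 2/15 = 2/5.
E[X | X is even] = [0·2/15 + 2·2/15 + 4·2/15] / (2/5)
 = 4/5 / (2/5)
 = 2

2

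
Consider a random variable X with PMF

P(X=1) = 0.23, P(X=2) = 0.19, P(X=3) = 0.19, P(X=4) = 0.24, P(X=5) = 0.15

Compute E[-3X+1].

-7.67

E[-3X+1] = Σ (-3x+1)·P(X=x)
 = (-2)·0.23 + (-5)·0.19 + (-8)·0.19 + (-11)·0.24 + (-14)·0.15
 = (-0.46) + (-0.95) + (-1.52) + (-2.64) + (-2.1)
 = -7.67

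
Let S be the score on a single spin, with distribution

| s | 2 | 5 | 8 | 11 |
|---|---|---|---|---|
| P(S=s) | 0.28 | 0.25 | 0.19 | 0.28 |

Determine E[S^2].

E[S^2] = Σ s^2·P(S=s)
 = 4·0.28 + 25·0.25 + 64·0.19 + 121·0.28
 = 1.12 + 6.25 + 12.16 + 33.88
 = 53.41

53.41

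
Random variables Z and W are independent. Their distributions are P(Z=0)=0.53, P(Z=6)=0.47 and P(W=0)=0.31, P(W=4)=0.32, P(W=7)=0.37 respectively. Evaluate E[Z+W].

E[Z+W] = Σ_z Σ_w (z+w) · P(Z=z)P(W=w)
 = 0·0.1643 + 4·0.1696 + 7·0.1961 + 6·0.1457 + 10·0.1504 + 13·0.1739
 = 0 + 0.6784 + 1.3727 + 0.8742 + 1.504 + 2.2607
 = 6.69

6.69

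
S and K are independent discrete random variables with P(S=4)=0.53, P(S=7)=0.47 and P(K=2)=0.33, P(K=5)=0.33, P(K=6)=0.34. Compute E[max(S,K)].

E[max(S,K)] = Σ_s Σ_k max(s,k) · P(S=s)P(K=k)
 = 4·0.1749 + 5·0.1749 + 6·0.1802 + 7·0.1551 + 7·0.1551 + 7·0.1598
 = 0.6996 + 0.8745 + 1.0812 + 1.0857 + 1.0857 + 1.1186
 = 5.9453

5.9453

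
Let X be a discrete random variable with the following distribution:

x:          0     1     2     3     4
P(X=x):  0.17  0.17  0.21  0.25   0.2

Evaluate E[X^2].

6.46

E[X^2] = Σ x^2·P(X=x)
 = 0·0.17 + 1·0.17 + 4·0.21 + 9·0.25 + 16·0.2
 = 0 + 0.17 + 0.84 + 2.25 + 3.2
 = 6.46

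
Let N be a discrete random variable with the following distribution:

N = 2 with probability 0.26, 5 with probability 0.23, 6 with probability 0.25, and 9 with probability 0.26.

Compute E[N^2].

36.85

E[N^2] = Σ n^2·P(N=n)
 = 4·0.26 + 25·0.23 + 36·0.25 + 81·0.26
 = 1.04 + 5.75 + 9 + 21.06
 = 36.85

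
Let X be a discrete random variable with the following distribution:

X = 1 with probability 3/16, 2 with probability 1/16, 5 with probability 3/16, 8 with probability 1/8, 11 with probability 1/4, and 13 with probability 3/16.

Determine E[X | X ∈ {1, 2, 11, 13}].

P(X ∈ {1, 2, 11, 13}) = 3/16 + 1/16 + 1/4 + 3/16 = 11/16.
E[X | X ∈ {1, 2, 11, 13}] = [1·3/16 + 2·1/16 + 11·1/4 + 13·3/16] / (11/16)
 = 11/2 / (11/16)
 = 8

8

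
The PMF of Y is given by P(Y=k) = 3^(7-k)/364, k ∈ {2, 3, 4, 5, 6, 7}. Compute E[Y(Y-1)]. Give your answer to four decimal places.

4.4176

E[Y(Y-1)] = Σ y(y-1)·P(Y=y)
 = 2·243/364 + 6·81/364 + 12·27/364 + 20·9/364 + 30·3/364 + 42·1/364
 = 243/182 + 243/182 + 81/91 + 45/91 + 45/182 + 3/26
 = 402/91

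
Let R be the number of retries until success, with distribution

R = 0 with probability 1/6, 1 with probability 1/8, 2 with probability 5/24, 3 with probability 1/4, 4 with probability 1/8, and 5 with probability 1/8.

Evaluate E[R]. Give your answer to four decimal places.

2.4167

E[R] = Σ r·P(R=r)
 = 0·1/6 + 1·1/8 + 2·5/24 + 3·1/4 + 4·1/8 + 5·1/8
 = 0 + 1/8 + 5/12 + 3/4 + 1/2 + 5/8
 = 29/12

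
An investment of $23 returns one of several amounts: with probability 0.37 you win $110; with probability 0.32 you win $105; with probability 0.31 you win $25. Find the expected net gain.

59.05

E[payout] = 110·0.37 + 105·0.32 + 25·0.31
 = 40.7 + 33.6 + 7.75
 = 82.05
Net = 82.05 - 23 = 59.05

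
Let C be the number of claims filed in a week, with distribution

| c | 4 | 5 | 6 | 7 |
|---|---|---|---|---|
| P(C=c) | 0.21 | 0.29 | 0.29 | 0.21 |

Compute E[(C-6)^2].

1.34

E[(C-6)^2] = Σ (c-6)^2·P(C=c)
 = 4·0.21 + 1·0.29 + 0·0.29 + 1·0.21
 = 0.84 + 0.29 + 0 + 0.21
 = 1.34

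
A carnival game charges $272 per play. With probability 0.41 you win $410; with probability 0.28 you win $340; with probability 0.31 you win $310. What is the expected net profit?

E[payout] = 410·0.41 + 340·0.28 + 310·0.31
 = 168.1 + 95.2 + 96.1
 = 359.4
Net = 359.4 - 272 = 87.4

87.4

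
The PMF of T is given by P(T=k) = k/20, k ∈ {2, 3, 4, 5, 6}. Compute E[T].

E[T] = Σ t·P(T=t)
 = 2·1/10 + 3·3/20 + 4·1/5 + 5·1/4 + 6·3/10
 = 1/5 + 9/20 + 4/5 + 5/4 + 9/5
 = 9/2

4.5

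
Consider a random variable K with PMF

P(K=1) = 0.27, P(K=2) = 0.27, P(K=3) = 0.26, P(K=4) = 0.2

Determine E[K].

2.39

E[K] = Σ k·P(K=k)
 = 1·0.27 + 2·0.27 + 3·0.26 + 4·0.2
 = 0.27 + 0.54 + 0.78 + 0.8
 = 2.39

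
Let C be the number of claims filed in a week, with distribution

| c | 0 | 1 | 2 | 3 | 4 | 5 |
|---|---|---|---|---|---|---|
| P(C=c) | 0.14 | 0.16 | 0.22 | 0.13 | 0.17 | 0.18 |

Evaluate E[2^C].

E[2^C] = Σ 2^c·P(C=c)
 = 1·0.14 + 2·0.16 + 4·0.22 + 8·0.13 + 16·0.17 + 32·0.18
 = 0.14 + 0.32 + 0.88 + 1.04 + 2.72 + 5.76
 = 10.86

10.86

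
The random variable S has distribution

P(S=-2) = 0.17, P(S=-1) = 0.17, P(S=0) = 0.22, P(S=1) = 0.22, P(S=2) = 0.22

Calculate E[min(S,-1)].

-1.17

E[min(S,-1)] = Σ min(s,-1)·P(S=s)
 = (-2)·0.17 + (-1)·0.17 + (-1)·0.22 + (-1)·0.22 + (-1)·0.22
 = (-0.34) + (-0.17) + (-0.22) + (-0.22) + (-0.22)
 = -1.17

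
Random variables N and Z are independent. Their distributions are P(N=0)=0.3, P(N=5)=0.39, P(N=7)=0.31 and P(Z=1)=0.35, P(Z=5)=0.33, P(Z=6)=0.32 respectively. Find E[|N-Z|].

E[|N-Z|] = Σ_n Σ_z |n-z| · P(N=n)P(Z=z)
 = 1·0.105 + 5·0.099 + 6·0.096 + 4·0.1365 + 0·0.1287 + 1·0.1248 + 6·0.1085 + 2·0.1023 + 1·0.0992
 = 0.105 + 0.495 + 0.576 + 0.546 + 0 + 0.1248 + 0.651 + 0.2046 + 0.0992
 = 2.8016

2.8016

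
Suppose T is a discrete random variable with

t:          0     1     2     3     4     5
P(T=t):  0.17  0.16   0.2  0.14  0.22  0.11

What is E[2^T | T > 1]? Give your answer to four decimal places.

13.3731

P(T > 1) = 0.2 + 0.14 + 0.22 + 0.11 = 0.67.
E[2^T | T > 1] = [4·0.2 + 8·0.14 + 16·0.22 + 32·0.11] / 0.67
 = 8.96 / 0.67
 = 896/67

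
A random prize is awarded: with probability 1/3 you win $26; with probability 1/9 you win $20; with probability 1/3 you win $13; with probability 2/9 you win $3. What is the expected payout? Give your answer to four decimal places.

15.8889

E[payout] = 26·1/3 + 20·1/9 + 13·1/3 + 3·2/9
 = 26/3 + 20/9 + 13/3 + 2/3
 = 143/9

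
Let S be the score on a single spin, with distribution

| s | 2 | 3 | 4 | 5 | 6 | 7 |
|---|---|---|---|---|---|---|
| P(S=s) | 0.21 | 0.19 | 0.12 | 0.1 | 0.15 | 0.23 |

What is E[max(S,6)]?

E[max(S,6)] = Σ max(s,6)·P(S=s)
 = 6·0.21 + 6·0.19 + 6·0.12 + 6·0.1 + 6·0.15 + 7·0.23
 = 1.26 + 1.14 + 0.72 + 0.6 + 0.9 + 1.61
 = 6.23

6.23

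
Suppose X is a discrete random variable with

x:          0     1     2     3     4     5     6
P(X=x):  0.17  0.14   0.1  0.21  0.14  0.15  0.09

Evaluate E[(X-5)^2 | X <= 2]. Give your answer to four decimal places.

P(X <= 2) = 0.17 + 0.14 + 0.1 = 0.41.
E[(X-5)^2 | X <= 2] = [25·0.17 + 16·0.14 + 9·0.1] / 0.41
 = 7.39 / 0.41
 = 739/41

18.0244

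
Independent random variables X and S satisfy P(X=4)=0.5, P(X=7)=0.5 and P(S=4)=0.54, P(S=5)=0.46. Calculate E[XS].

24.53

E[XS] = Σ_x Σ_s xs · P(X=x)P(S=s)
 = 16·0.27 + 20·0.23 + 28·0.27 + 35·0.23
 = 4.32 + 4.6 + 7.56 + 8.05
 = 24.53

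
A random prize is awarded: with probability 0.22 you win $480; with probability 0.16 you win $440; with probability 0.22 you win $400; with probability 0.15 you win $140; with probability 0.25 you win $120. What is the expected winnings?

315

E[payout] = 480·0.22 + 440·0.16 + 400·0.22 + 140·0.15 + 120·0.25
 = 105.6 + 70.4 + 88 + 21 + 30
 = 315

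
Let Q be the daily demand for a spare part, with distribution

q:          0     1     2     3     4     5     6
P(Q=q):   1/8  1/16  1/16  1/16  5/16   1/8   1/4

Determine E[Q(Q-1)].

14.25

E[Q(Q-1)] = Σ q(q-1)·P(Q=q)
 = 0·1/8 + 0·1/16 + 2·1/16 + 6·1/16 + 12·5/16 + 20·1/8 + 30·1/4
 = 0 + 0 + 1/8 + 3/8 + 15/4 + 5/2 + 15/2
 = 57/4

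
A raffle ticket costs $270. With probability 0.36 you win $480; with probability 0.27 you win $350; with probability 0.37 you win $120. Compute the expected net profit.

E[payout] = 480·0.36 + 350·0.27 + 120·0.37
 = 172.8 + 94.5 + 44.4
 = 311.7
Net = 311.7 - 270 = 41.7

41.7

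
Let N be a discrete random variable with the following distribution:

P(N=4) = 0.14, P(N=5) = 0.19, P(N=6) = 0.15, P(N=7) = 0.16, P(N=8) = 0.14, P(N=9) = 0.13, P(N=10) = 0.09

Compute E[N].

6.72

E[N] = Σ n·P(N=n)
 = 4·0.14 + 5·0.19 + 6·0.15 + 7·0.16 + 8·0.14 + 9·0.13 + 10·0.09
 = 0.56 + 0.95 + 0.9 + 1.12 + 1.12 + 1.17 + 0.9
 = 6.72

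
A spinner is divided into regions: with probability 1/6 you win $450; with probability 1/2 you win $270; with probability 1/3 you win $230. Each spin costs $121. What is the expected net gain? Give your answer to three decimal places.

165.667

E[payout] = 450·1/6 + 270·1/2 + 230·1/3
 = 75 + 135 + 230/3
 = 860/3
Net = 860/3 - 121 = 497/3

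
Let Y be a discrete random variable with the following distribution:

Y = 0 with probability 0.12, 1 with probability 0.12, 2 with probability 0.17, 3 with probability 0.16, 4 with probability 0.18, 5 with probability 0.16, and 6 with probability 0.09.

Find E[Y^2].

E[Y^2] = Σ y^2·P(Y=y)
 = 0·0.12 + 1·0.12 + 4·0.17 + 9·0.16 + 16·0.18 + 25·0.16 + 36·0.09
 = 0 + 0.12 + 0.68 + 1.44 + 2.88 + 4 + 3.24
 = 12.36

12.36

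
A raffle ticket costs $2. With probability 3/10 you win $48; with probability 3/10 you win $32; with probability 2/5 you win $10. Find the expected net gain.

26

E[payout] = 48·3/10 + 32·3/10 + 10·2/5
 = 72/5 + 48/5 + 4
 = 28
Net = 28 - 2 = 26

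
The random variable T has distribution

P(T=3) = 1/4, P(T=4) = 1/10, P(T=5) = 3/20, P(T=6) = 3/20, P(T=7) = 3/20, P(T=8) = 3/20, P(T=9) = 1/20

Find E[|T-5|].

E[|T-5|] = Σ |t-5|·P(T=t)
 = 2·1/4 + 1·1/10 + 0·3/20 + 1·3/20 + 2·3/20 + 3·3/20 + 4·1/20
 = 1/2 + 1/10 + 0 + 3/20 + 3/10 + 9/20 + 1/5
 = 17/10

1.7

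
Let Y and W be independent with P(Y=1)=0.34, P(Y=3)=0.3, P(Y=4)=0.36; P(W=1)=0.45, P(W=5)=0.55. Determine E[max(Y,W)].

E[max(Y,W)] = Σ_y Σ_w max(y,w) · P(Y=y)P(W=w)
 = 1·0.153 + 5·0.187 + 3·0.135 + 5·0.165 + 4·0.162 + 5·0.198
 = 0.153 + 0.935 + 0.405 + 0.825 + 0.648 + 0.99
 = 3.956

3.956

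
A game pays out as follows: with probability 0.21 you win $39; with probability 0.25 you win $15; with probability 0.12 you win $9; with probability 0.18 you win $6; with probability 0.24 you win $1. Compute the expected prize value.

14.34

E[payout] = 39·0.21 + 15·0.25 + 9·0.12 + 6·0.18 + 1·0.24
 = 8.19 + 3.75 + 1.08 + 1.08 + 0.24
 = 14.34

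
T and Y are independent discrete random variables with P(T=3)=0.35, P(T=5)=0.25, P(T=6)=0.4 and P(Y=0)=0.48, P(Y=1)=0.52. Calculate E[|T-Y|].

E[|T-Y|] = Σ_t Σ_y |t-y| · P(T=t)P(Y=y)
 = 3·0.168 + 2·0.182 + 5·0.12 + 4·0.13 + 6·0.192 + 5·0.208
 = 0.504 + 0.364 + 0.6 + 0.52 + 1.152 + 1.04
 = 4.18

4.18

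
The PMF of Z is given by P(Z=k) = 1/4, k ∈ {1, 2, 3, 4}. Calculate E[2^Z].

7.5

E[2^Z] = Σ 2^z·P(Z=z)
 = 2·1/4 + 4·1/4 + 8·1/4 + 16·1/4
 = 1/2 + 1 + 2 + 4
 = 15/2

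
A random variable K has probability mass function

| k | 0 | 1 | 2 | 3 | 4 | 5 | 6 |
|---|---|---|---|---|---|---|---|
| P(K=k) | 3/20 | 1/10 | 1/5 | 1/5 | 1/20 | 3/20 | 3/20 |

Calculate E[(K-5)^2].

E[(K-5)^2] = Σ (k-5)^2·P(K=k)
 = 25·3/20 + 16·1/10 + 9·1/5 + 4·1/5 + 1·1/20 + 0·3/20 + 1·3/20
 = 15/4 + 8/5 + 9/5 + 4/5 + 1/20 + 0 + 3/20
 = 163/20

8.15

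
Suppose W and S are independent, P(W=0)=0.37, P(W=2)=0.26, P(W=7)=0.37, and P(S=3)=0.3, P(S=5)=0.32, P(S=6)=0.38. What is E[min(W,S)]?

2.2886

E[min(W,S)] = Σ_w Σ_s min(w,s) · P(W=w)P(S=s)
 = 0·0.111 + 0·0.1184 + 0·0.1406 + 2·0.078 + 2·0.0832 + 2·0.0988 + 3·0.111 + 5·0.1184 + 6·0.1406
 = 0 + 0 + 0 + 0.156 + 0.1664 + 0.1976 + 0.333 + 0.592 + 0.8436
 = 2.2886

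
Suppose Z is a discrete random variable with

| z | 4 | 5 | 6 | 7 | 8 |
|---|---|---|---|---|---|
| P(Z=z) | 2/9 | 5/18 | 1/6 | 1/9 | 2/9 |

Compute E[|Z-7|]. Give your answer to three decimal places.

E[|Z-7|] = Σ |z-7|·P(Z=z)
 = 3·2/9 + 2·5/18 + 1·1/6 + 0·1/9 + 1·2/9
 = 2/3 + 5/9 + 1/6 + 0 + 2/9
 = 29/18

1.611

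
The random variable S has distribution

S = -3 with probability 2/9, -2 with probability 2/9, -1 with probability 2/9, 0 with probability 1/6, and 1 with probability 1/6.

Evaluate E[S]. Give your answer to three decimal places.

-1.167

E[S] = Σ s·P(S=s)
 = (-3)·2/9 + (-2)·2/9 + (-1)·2/9 + 0·1/6 + 1·1/6
 = (-2/3) + (-4/9) + (-2/9) + 0 + 1/6
 = -7/6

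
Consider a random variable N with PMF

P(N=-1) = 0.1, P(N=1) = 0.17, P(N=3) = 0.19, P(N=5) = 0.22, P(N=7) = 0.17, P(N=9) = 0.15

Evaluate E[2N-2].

6.56

E[2N-2] = Σ (2n-2)·P(N=n)
 = (-4)·0.1 + 0·0.17 + 4·0.19 + 8·0.22 + 12·0.17 + 16·0.15
 = (-0.4) + 0 + 0.76 + 1.76 + 2.04 + 2.4
 = 6.56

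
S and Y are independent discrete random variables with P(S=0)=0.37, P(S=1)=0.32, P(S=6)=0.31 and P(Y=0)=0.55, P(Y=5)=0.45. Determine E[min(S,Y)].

E[min(S,Y)] = Σ_s Σ_y min(s,y) · P(S=s)P(Y=y)
 = 0·0.2035 + 0·0.1665 + 0·0.176 + 1·0.144 + 0·0.1705 + 5·0.1395
 = 0 + 0 + 0 + 0.144 + 0 + 0.6975
 = 0.8415

0.8415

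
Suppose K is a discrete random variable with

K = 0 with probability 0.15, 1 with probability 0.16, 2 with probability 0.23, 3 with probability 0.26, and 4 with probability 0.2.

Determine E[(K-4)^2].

E[(K-4)^2] = Σ (k-4)^2·P(K=k)
 = 16·0.15 + 9·0.16 + 4·0.23 + 1·0.26 + 0·0.2
 = 2.4 + 1.44 + 0.92 + 0.26 + 0
 = 5.02

5.02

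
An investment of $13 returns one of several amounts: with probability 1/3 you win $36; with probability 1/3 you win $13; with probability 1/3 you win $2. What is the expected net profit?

E[payout] = 36·1/3 + 13·1/3 + 2·1/3
 = 12 + 13/3 + 2/3
 = 17
Net = 17 - 13 = 4

4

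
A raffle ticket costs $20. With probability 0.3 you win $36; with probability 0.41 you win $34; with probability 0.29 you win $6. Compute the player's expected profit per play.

E[payout] = 36·0.3 + 34·0.41 + 6·0.29
 = 10.8 + 13.94 + 1.74
 = 26.48
Net = 26.48 - 20 = 6.48

6.48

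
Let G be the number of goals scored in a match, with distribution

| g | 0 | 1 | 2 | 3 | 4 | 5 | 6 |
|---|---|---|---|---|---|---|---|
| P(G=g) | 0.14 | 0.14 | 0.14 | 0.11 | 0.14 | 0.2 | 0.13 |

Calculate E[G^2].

13.61

E[G^2] = Σ g^2·P(G=g)
 = 0·0.14 + 1·0.14 + 4·0.14 + 9·0.11 + 16·0.14 + 25·0.2 + 36·0.13
 = 0 + 0.14 + 0.56 + 0.99 + 2.24 + 5 + 4.68
 = 13.61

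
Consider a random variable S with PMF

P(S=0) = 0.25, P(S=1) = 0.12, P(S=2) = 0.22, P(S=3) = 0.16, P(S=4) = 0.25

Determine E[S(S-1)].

4.4

E[S(S-1)] = Σ s(s-1)·P(S=s)
 = 0·0.25 + 0·0.12 + 2·0.22 + 6·0.16 + 12·0.25
 = 0 + 0 + 0.44 + 0.96 + 3
 = 4.4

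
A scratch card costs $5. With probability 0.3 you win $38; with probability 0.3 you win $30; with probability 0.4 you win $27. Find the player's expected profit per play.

E[payout] = 38·0.3 + 30·0.3 + 27·0.4
 = 11.4 + 9 + 10.8
 = 31.2
Net = 31.2 - 5 = 26.2

26.2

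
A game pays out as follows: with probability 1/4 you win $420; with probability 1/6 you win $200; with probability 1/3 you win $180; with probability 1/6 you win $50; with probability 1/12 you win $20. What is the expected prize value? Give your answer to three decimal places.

208.333

E[payout] = 420·1/4 + 200·1/6 + 180·1/3 + 50·1/6 + 20·1/12
 = 105 + 100/3 + 60 + 25/3 + 5/3
 = 625/3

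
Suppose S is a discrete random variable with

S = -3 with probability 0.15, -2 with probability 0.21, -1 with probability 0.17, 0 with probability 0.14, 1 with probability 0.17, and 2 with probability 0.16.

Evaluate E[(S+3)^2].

8.87

E[(S+3)^2] = Σ (s+3)^2·P(S=s)
 = 0·0.15 + 1·0.21 + 4·0.17 + 9·0.14 + 16·0.17 + 25·0.16
 = 0 + 0.21 + 0.68 + 1.26 + 2.72 + 4
 = 8.87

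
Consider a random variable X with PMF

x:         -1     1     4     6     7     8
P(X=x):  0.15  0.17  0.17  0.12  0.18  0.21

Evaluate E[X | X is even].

P(X is even) = 0.17 + 0.12 + 0.21 = 0.5.
E[X | X is even] = [4·0.17 + 6·0.12 + 8·0.21] / 0.5
 = 3.08 / 0.5
 = 154/25

6.16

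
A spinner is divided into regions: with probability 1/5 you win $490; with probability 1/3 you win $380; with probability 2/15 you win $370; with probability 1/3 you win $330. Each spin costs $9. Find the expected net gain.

375

E[payout] = 490·1/5 + 380·1/3 + 370·2/15 + 330·1/3
 = 98 + 380/3 + 148/3 + 110
 = 384
Net = 384 - 9 = 375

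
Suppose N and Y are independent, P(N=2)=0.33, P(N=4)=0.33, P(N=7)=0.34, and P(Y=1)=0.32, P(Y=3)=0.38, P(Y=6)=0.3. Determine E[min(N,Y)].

2.5406

E[min(N,Y)] = Σ_n Σ_y min(n,y) · P(N=n)P(Y=y)
 = 1·0.1056 + 2·0.1254 + 2·0.099 + 1·0.1056 + 3·0.1254 + 4·0.099 + 1·0.1088 + 3·0.1292 + 6·0.102
 = 0.1056 + 0.2508 + 0.198 + 0.1056 + 0.3762 + 0.396 + 0.1088 + 0.3876 + 0.612
 = 2.5406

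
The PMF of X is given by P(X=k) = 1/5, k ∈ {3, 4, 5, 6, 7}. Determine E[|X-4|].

E[|X-4|] = Σ |x-4|·P(X=x)
 = 1·1/5 + 0·1/5 + 1·1/5 + 2·1/5 + 3·1/5
 = 1/5 + 0 + 1/5 + 2/5 + 3/5
 = 7/5

1.4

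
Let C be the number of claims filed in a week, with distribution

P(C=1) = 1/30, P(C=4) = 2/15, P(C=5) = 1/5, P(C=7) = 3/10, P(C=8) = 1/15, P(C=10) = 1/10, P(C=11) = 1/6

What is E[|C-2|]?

5.1

E[|C-2|] = Σ |c-2|·P(C=c)
 = 1·1/30 + 2·2/15 + 3·1/5 + 5·3/10 + 6·1/15 + 8·1/10 + 9·1/6
 = 1/30 + 4/15 + 3/5 + 3/2 + 2/5 + 4/5 + 3/2
 = 51/10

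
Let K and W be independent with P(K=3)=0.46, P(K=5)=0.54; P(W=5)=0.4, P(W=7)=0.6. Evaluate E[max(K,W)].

6.2

E[max(K,W)] = Σ_k Σ_w max(k,w) · P(K=k)P(W=w)
 = 5·0.184 + 7·0.276 + 5·0.216 + 7·0.324
 = 0.92 + 1.932 + 1.08 + 2.268
 = 6.2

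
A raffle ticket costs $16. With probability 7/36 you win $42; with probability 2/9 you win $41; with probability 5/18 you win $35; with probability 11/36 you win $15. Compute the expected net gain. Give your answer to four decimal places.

15.5833

E[payout] = 42·7/36 + 41·2/9 + 35·5/18 + 15·11/36
 = 49/6 + 82/9 + 175/18 + 55/12
 = 379/12
Net = 379/12 - 16 = 187/12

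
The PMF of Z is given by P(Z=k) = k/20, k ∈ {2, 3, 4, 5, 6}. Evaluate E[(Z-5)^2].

2

E[(Z-5)^2] = Σ (z-5)^2·P(Z=z)
 = 9·1/10 + 4·3/20 + 1·1/5 + 0·1/4 + 1·3/10
 = 9/10 + 3/5 + 1/5 + 0 + 3/10
 = 2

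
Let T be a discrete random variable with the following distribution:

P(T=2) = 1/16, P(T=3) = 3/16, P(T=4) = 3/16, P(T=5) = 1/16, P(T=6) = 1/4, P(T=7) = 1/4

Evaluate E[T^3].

165.125

E[T^3] = Σ t^3·P(T=t)
 = 8·1/16 + 27·3/16 + 64·3/16 + 125·1/16 + 216·1/4 + 343·1/4
 = 1/2 + 81/16 + 12 + 125/16 + 54 + 343/4
 = 1321/8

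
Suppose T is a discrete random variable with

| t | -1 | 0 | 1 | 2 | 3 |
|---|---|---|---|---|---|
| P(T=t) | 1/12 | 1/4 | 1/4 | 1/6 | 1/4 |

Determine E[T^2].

E[T^2] = Σ t^2·P(T=t)
 = 1·1/12 + 0·1/4 + 1·1/4 + 4·1/6 + 9·1/4
 = 1/12 + 0 + 1/4 + 2/3 + 9/4
 = 13/4

3.25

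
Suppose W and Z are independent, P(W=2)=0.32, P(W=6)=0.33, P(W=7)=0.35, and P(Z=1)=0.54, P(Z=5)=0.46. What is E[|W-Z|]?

3.1132

E[|W-Z|] = Σ_w Σ_z |w-z| · P(W=w)P(Z=z)
 = 1·0.1728 + 3·0.1472 + 5·0.1782 + 1·0.1518 + 6·0.189 + 2·0.161
 = 0.1728 + 0.4416 + 0.891 + 0.1518 + 1.134 + 0.322
 = 3.1132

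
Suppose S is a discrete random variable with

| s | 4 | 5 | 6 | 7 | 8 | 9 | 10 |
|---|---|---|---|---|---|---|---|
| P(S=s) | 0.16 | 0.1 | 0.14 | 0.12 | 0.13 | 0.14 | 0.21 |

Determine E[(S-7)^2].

4.56

E[(S-7)^2] = Σ (s-7)^2·P(S=s)
 = 9·0.16 + 4·0.1 + 1·0.14 + 0·0.12 + 1·0.13 + 4·0.14 + 9·0.21
 = 1.44 + 0.4 + 0.14 + 0 + 0.13 + 0.56 + 1.89
 = 4.56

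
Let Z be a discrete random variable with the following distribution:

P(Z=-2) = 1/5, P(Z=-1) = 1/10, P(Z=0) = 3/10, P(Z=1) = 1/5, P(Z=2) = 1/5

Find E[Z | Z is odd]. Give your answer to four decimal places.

0.3333

P(Z is odd) = 1/10 + 1/5 = 3/10.
E[Z | Z is odd] = [(-1)·1/10 + 1·1/5] / (3/10)
 = 1/10 / (3/10)
 = 1/3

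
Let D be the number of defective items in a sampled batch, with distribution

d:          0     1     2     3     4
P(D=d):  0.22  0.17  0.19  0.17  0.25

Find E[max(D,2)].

2.67

E[max(D,2)] = Σ max(d,2)·P(D=d)
 = 2·0.22 + 2·0.17 + 2·0.19 + 3·0.17 + 4·0.25
 = 0.44 + 0.34 + 0.38 + 0.51 + 1
 = 2.67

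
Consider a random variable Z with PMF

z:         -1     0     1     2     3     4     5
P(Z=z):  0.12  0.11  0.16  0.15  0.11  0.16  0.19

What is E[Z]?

2.26

E[Z] = Σ z·P(Z=z)
 = (-1)·0.12 + 0·0.11 + 1·0.16 + 2·0.15 + 3·0.11 + 4·0.16 + 5·0.19
 = (-0.12) + 0 + 0.16 + 0.3 + 0.33 + 0.64 + 0.95
 = 2.26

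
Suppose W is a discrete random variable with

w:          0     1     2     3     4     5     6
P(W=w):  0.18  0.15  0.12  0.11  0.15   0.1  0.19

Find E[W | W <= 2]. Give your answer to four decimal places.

0.8667

P(W <= 2) = 0.18 + 0.15 + 0.12 = 0.45.
E[W | W <= 2] = [0·0.18 + 1·0.15 + 2·0.12] / 0.45
 = 0.39 / 0.45
 = 13/15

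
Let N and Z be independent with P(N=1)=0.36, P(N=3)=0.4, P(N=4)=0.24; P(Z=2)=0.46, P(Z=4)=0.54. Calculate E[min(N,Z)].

2.1152

E[min(N,Z)] = Σ_n Σ_z min(n,z) · P(N=n)P(Z=z)
 = 1·0.1656 + 1·0.1944 + 2·0.184 + 3·0.216 + 2·0.1104 + 4·0.1296
 = 0.1656 + 0.1944 + 0.368 + 0.648 + 0.2208 + 0.5184
 = 2.1152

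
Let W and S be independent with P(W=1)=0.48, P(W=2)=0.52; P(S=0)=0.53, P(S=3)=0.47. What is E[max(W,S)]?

2.2156

E[max(W,S)] = Σ_w Σ_s max(w,s) · P(W=w)P(S=s)
 = 1·0.2544 + 3·0.2256 + 2·0.2756 + 3·0.2444
 = 0.2544 + 0.6768 + 0.5512 + 0.7332
 = 2.2156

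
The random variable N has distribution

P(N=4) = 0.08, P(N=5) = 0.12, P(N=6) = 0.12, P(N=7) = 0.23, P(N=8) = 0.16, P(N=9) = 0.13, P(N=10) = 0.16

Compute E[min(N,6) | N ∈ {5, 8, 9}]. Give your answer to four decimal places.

P(N ∈ {5, 8, 9}) = 0.12 + 0.16 + 0.13 = 0.41.
E[min(N,6) | N ∈ {5, 8, 9}] = [5·0.12 + 6·0.16 + 6·0.13] / 0.41
 = 2.34 / 0.41
 = 234/41

5.7073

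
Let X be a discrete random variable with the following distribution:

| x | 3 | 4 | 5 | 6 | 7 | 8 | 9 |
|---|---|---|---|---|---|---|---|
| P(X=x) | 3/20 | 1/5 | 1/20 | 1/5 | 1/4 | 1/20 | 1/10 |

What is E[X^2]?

E[X^2] = Σ x^2·P(X=x)
 = 9·3/20 + 16·1/5 + 25·1/20 + 36·1/5 + 49·1/4 + 64·1/20 + 81·1/10
 = 27/20 + 16/5 + 5/4 + 36/5 + 49/4 + 16/5 + 81/10
 = 731/20

36.55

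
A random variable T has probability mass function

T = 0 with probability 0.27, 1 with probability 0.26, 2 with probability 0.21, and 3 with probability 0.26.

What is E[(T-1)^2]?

E[(T-1)^2] = Σ (t-1)^2·P(T=t)
 = 1·0.27 + 0·0.26 + 1·0.21 + 4·0.26
 = 0.27 + 0 + 0.21 + 1.04
 = 1.52

1.52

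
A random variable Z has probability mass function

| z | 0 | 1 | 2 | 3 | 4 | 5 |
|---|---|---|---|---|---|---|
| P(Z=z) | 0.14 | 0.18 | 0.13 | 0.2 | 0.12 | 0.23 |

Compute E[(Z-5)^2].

E[(Z-5)^2] = Σ (z-5)^2·P(Z=z)
 = 25·0.14 + 16·0.18 + 9·0.13 + 4·0.2 + 1·0.12 + 0·0.23
 = 3.5 + 2.88 + 1.17 + 0.8 + 0.12 + 0
 = 8.47

8.47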